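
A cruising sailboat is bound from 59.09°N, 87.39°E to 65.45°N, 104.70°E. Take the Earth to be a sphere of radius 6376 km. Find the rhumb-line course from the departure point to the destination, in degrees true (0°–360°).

51.6°

Meridional parts: M(φ₁)=+1.2856, M(φ₂)=+1.5252 → ΔM = +0.2396;  Δλ = +0.3021 rad
tan C = Δλ / ΔM = +1.2610 → C = 51.59°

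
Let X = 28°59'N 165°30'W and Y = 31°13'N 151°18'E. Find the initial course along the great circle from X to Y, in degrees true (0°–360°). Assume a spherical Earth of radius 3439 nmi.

284.5°

N = sin Δλ·cos φ₂ = -0.5854;  D = cos φ₁ sin φ₂ − sin φ₁ cos φ₂ cos Δλ = +0.1513
initial course = atan2(N, D) = 284.49°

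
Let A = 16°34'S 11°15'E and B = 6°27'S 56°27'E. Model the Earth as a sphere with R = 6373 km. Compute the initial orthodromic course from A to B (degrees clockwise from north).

82.6°

θ = atan2( sin Δλ·cos φ₂ ,  cos φ₁ sin φ₂ − sin φ₁ cos φ₂ cos Δλ )
  = atan2(+0.7051, +0.0920) = 82.57°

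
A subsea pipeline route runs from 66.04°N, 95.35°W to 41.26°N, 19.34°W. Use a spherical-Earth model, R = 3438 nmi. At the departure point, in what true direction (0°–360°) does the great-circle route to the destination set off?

θ = atan2( sin Δλ·cos φ₂ ,  cos φ₁ sin φ₂ − sin φ₁ cos φ₂ cos Δλ )
  = atan2(+0.7294, +0.1017) = 82.06°

82.1°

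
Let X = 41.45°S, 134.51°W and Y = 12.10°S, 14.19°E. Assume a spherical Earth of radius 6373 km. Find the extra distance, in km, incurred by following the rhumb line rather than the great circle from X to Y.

Great circle: cos σ = sin φ₁ sin φ₂ + cos φ₁ cos φ₂ cos Δλ,  σ = 2.0800 rad → d_gc = 13255.7 km
Rhumb line: Δψ = +0.5835, q = Δφ/Δψ = 0.8778, d_rh = R√(Δφ²+q²Δλ²) = 14882.0 km
Excess = 14882.0 − 13255.7 = 1626.3 ≈ 1626 km

1626 km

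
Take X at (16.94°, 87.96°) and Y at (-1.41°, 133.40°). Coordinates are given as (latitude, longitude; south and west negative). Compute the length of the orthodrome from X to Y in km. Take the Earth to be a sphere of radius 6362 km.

5375 km

Haversine: a = sin²(Δφ/2)+cos φ₁ cos φ₂ sin²(Δλ/2) = 0.16808;  σ = 2·atan2(√a,√(1−a))
σ = 48.407° → d = Rσ = 6362·0.84486 = 5375 km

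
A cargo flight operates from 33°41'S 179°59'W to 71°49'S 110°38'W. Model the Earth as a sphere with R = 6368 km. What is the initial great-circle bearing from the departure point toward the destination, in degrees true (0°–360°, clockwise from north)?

158.2°

N = sin Δλ·cos φ₂ = +0.2920;  D = cos φ₁ sin φ₂ − sin φ₁ cos φ₂ cos Δλ = -0.7295
initial course = atan2(N, D) = 158.19°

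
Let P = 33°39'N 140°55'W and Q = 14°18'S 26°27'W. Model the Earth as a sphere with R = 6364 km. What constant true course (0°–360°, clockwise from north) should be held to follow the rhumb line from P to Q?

Δψ = ln[tan(π/4+φ₂/2)/tan(π/4+φ₁/2)] = -0.8765
Δλ = +1.9978 rad (taken the short way round)
course = atan2(Δλ, Δψ) = 113.69°

113.7°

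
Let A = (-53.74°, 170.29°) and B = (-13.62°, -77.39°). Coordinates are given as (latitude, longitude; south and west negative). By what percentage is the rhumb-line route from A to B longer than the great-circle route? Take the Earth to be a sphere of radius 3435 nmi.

7.3%

Great circle: σ = 1.5992 rad → d_gc = Rσ = 5493.3 nmi
Rhumb: Δφ = +0.7002, Δλ = +1.9604, Δψ = +0.8765, q = Δφ/Δψ = 0.7989 → d_rh = R√(Δφ²+q²Δλ²) = 5892.8 nmi
Excess = (5892.8 − 5493.3) / 5493.3 = 399.5 / 5493.3 = 7.27% ≈ 7.3%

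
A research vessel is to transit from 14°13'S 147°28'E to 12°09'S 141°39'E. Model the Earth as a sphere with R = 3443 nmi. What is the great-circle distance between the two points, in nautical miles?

362 nmi

Haversine: a = sin²(Δφ/2)+cos φ₁ cos φ₂ sin²(Δλ/2) = 0.00276;  σ = 2·atan2(√a,√(1−a))
σ = 6.028° → d = Rσ = 3443·0.10521 = 362 nmi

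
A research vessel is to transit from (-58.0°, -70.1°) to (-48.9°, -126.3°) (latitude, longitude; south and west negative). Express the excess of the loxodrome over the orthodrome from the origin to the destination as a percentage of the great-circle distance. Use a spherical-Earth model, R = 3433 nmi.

Great circle: σ = 0.5866 rad → d_gc = Rσ = 2013.7 nmi
Rhumb: Δφ = +0.1588, Δλ = -0.9809, Δψ = +0.2680, q = Δφ/Δψ = 0.5926 → d_rh = R√(Δφ²+q²Δλ²) = 2068.7 nmi
Excess = (2068.7 − 2013.7) / 2013.7 = 55.0 / 2013.7 = 2.73% ≈ 2.7%

2.7%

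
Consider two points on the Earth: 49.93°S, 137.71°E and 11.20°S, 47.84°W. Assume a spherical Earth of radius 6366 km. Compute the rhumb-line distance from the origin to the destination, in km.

Rhumb course C = atan2(Δλ, Δψ) with Δψ = ln[tan(π/4+φ₂/2)/tan(π/4+φ₁/2)] = +0.8121, Δλ = +3.0447 → C = 75.07°
d = R·|Δφ| / |cos C| = 6366·0.67597 / 0.25770 = 16699 km

16699 km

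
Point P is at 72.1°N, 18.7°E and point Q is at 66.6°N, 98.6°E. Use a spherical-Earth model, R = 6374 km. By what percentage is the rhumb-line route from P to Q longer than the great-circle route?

7.6%

Great circle: σ = 0.4630 rad → d_gc = Rσ = 2950.9 km
Rhumb: Δφ = -0.0960, Δλ = +1.3945, Δψ = -0.2738, q = Δφ/Δψ = 0.3506 → d_rh = R√(Δφ²+q²Δλ²) = 3175.9 km
Excess = (3175.9 − 2950.9) / 2950.9 = 225.0 / 2950.9 = 7.62% ≈ 7.6%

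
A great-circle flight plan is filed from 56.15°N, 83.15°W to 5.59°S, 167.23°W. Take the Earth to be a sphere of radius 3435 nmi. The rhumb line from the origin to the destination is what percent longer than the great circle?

Great circle: σ = 1.5945 rad → d_gc = Rσ = 5477.2 nmi
Rhumb: Δφ = -1.0776, Δλ = -1.4675, Δψ = -1.2875, q = Δφ/Δψ = 0.8370 → d_rh = R√(Δφ²+q²Δλ²) = 5612.5 nmi
Excess = (5612.5 − 5477.2) / 5477.2 = 135.3 / 5477.2 = 2.47% ≈ 2.5%

2.5%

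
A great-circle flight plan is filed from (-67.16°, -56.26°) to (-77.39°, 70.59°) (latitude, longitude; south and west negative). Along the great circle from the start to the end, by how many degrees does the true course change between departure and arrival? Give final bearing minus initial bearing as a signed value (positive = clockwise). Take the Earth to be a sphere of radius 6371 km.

At departure: θ₁ = atan2(sin Δλ cos φ₂, cos φ₁ sin φ₂ − sin φ₁ cos φ₂ cos Δλ) = 160.72°
At arrival: θ₂ = atan2(sin Δλ cos φ₁, −cos φ₂ sin φ₁ + sin φ₂ cos φ₁ cos Δλ) = 35.95°
Δθ = θ₂ − θ₁ = -124.8°

-124.8°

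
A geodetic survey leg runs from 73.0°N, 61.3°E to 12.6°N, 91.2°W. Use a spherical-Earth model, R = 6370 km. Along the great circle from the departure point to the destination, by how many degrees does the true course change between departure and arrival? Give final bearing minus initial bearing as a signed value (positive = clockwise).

Initial bearing θ₁ = atan2(sin Δλ cos φ₂, cos φ₁ sin φ₂ − sin φ₁ cos φ₂ cos Δλ) = 333.19°
Final bearing θ₂ = (initial bearing from the destination back to the start) + 180° = 187.77°
Δθ = θ₂ − θ₁ = -145.4°

-145.4°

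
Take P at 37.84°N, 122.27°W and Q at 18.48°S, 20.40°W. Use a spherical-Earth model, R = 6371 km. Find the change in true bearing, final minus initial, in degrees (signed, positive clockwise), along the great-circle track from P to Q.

+26.4°

At departure: θ₁ = atan2(sin Δλ cos φ₂, cos φ₁ sin φ₂ − sin φ₁ cos φ₂ cos Δλ) = 98.01°
At arrival: θ₂ = atan2(sin Δλ cos φ₁, −cos φ₂ sin φ₁ + sin φ₂ cos φ₁ cos Δλ) = 124.46°
Δθ = θ₂ − θ₁ = +26.4°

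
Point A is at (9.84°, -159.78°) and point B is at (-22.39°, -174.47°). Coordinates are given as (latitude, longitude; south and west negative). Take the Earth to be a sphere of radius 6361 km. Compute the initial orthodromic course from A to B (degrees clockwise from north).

θ = atan2( sin Δλ·cos φ₂ ,  cos φ₁ sin φ₂ − sin φ₁ cos φ₂ cos Δλ )
  = atan2(-0.2345, -0.5282) = 203.94°

203.9°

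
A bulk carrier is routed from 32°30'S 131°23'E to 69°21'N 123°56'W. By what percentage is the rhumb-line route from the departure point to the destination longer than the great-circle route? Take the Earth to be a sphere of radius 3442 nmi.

Great circle: σ = 2.1873 rad → d_gc = Rσ = 7528.6 nmi
Rhumb: Δφ = +1.7776, Δλ = +1.8271, Δψ = +2.3031, q = Δφ/Δψ = 0.7718 → d_rh = R√(Δφ²+q²Δλ²) = 7810.1 nmi
Excess = (7810.1 − 7528.6) / 7528.6 = 281.5 / 7528.6 = 3.74% ≈ 3.7%

3.7%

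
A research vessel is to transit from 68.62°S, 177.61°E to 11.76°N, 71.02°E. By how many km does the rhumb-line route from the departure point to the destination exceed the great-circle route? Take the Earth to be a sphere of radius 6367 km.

Great circle: cos σ = sin φ₁ sin φ₂ + cos φ₁ cos φ₂ cos Δλ,  σ = 1.8668 rad → d_gc = 11885.8 km
Rhumb line: Δψ = +1.8739, q = Δφ/Δψ = 0.7486, d_rh = R√(Δφ²+q²Δλ²) = 12586.4 km
Excess = 12586.4 − 11885.8 = 700.6 ≈ 701 km

701 km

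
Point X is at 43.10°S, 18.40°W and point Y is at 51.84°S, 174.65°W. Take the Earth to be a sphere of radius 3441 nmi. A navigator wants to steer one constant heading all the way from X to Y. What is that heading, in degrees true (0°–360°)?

265.3°

Meridional parts: M(φ₁)=-0.8352, M(φ₂)=-1.0616 → ΔM = -0.2264;  Δλ = -2.7271 rad
tan C = Δλ / ΔM = +12.0451 → C = 265.25°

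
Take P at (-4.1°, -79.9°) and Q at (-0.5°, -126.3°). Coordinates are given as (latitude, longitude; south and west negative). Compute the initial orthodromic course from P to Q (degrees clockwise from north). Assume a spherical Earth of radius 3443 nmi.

N = sin Δλ·cos φ₂ = -0.7241;  D = cos φ₁ sin φ₂ − sin φ₁ cos φ₂ cos Δλ = +0.0406
initial course = atan2(N, D) = 273.21°

273.2°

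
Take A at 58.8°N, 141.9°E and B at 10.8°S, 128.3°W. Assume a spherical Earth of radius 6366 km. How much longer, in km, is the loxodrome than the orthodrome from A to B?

Great circle: cos σ = sin φ₁ sin φ₂ + cos φ₁ cos φ₂ cos Δλ,  σ = 1.7300 rad → d_gc = 11013.0 km
Rhumb line: Δψ = -1.4654, q = Δφ/Δψ = 0.8289, d_rh = R√(Δφ²+q²Δλ²) = 11322.8 km
Excess = 11322.8 − 11013.0 = 309.8 ≈ 310 km

310 km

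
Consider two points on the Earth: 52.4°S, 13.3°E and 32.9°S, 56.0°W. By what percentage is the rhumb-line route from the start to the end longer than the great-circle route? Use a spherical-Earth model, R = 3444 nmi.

3.1%

Great circle: σ = 0.9129 rad → d_gc = Rσ = 3144.1 nmi
Rhumb: Δφ = +0.3403, Δλ = -1.2095, Δψ = +0.4689, q = Δφ/Δψ = 0.7258 → d_rh = R√(Δφ²+q²Δλ²) = 3242.7 nmi
Excess = (3242.7 − 3144.1) / 3144.1 = 98.6 / 3144.1 = 3.14% ≈ 3.1%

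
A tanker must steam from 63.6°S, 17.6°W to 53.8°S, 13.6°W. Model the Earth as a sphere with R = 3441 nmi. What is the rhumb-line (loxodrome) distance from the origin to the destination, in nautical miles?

601 nmi

Δψ = ln[tan(π/4+φ₂/2)/tan(π/4+φ₁/2)] = +0.3318;  Δφ = +0.1710 rad,  Δλ = +0.0698 rad
q = Δφ/Δψ = 0.5154
d = R·√(Δφ² + q²Δλ²) = 3441·0.17479 = 601 nmi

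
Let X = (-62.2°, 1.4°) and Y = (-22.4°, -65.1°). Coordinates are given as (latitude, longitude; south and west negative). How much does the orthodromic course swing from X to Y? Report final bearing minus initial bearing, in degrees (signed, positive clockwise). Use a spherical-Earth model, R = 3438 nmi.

At departure: θ₁ = atan2(sin Δλ cos φ₂, cos φ₁ sin φ₂ − sin φ₁ cos φ₂ cos Δλ) = 279.93°
At arrival: θ₂ = atan2(sin Δλ cos φ₁, −cos φ₂ sin φ₁ + sin φ₂ cos φ₁ cos Δλ) = 330.21°
Δθ = θ₂ − θ₁ = +50.3°

+50.3°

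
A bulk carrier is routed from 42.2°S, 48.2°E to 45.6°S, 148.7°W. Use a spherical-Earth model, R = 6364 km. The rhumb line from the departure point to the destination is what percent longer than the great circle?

29.3%

Great circle: σ = 1.5868 rad → d_gc = Rσ = 10098.4 km
Rhumb: Δφ = -0.0593, Δλ = +2.8466, Δψ = -0.0824, q = Δφ/Δψ = 0.7202 → d_rh = R√(Δφ²+q²Δλ²) = 13053.5 km
Excess = (13053.5 − 10098.4) / 10098.4 = 2955.1 / 10098.4 = 29.26% ≈ 29.3%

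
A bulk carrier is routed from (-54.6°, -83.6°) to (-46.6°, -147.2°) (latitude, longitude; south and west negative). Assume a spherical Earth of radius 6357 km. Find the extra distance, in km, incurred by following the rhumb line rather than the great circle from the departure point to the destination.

145 km

Great circle: cos σ = sin φ₁ sin φ₂ + cos φ₁ cos φ₂ cos Δλ,  σ = 0.6932 rad → d_gc = 4406.5 km
Rhumb line: Δψ = +0.2207, q = Δφ/Δψ = 0.6327, d_rh = R√(Δφ²+q²Δλ²) = 4551.9 km
Excess = 4551.9 − 4406.5 = 145.4 ≈ 145 km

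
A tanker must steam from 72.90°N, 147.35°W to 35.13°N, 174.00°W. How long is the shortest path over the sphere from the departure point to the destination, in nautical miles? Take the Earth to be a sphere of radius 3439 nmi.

2407 nmi

cos σ = sin φ₁ sin φ₂ + cos φ₁ cos φ₂ cos Δλ
      = sin(72.90°)sin(35.13°) + cos(72.90°)cos(35.13°)cos(-26.65°) = 0.7649
σ = 40.099° → d = Rσ = 3439·0.69987 = 2407 nmi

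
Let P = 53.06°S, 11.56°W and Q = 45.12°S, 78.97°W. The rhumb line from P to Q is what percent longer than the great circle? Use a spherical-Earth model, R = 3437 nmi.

3.6%

Great circle: σ = 0.7536 rad → d_gc = Rσ = 2590.0 nmi
Rhumb: Δφ = +0.1386, Δλ = -1.1765, Δψ = +0.2122, q = Δφ/Δψ = 0.6529 → d_rh = R√(Δφ²+q²Δλ²) = 2683.0 nmi
Excess = (2683.0 − 2590.0) / 2590.0 = 93.0 / 2590.0 = 3.59% ≈ 3.6%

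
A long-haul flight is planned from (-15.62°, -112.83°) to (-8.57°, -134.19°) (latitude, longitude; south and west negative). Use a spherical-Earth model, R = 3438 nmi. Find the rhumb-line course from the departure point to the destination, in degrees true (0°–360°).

288.7°

Δψ = ln[tan(π/4+φ₂/2)/tan(π/4+φ₁/2)] = +0.1259
Δλ = -0.3728 rad (taken the short way round)
course = atan2(Δλ, Δψ) = 288.66°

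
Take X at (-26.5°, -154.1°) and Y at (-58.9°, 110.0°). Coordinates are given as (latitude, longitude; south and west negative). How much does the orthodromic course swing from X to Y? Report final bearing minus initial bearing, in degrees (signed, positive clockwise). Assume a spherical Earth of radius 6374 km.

+76.1°

At departure: θ₁ = atan2(sin Δλ cos φ₂, cos φ₁ sin φ₂ − sin φ₁ cos φ₂ cos Δλ) = 213.04°
At arrival: θ₂ = atan2(sin Δλ cos φ₁, −cos φ₂ sin φ₁ + sin φ₂ cos φ₁ cos Δλ) = 289.16°
Δθ = θ₂ − θ₁ = +76.1°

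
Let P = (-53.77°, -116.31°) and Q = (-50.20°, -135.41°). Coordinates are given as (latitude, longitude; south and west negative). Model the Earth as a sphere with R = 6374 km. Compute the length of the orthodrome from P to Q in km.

cos σ = sin φ₁ sin φ₂ + cos φ₁ cos φ₂ cos Δλ
      = sin(-53.77°)sin(-50.20°) + cos(-53.77°)cos(-50.20°)cos(-19.10°) = 0.9772
σ = 12.250° → d = Rσ = 6374·0.21380 = 1363 km

1363 km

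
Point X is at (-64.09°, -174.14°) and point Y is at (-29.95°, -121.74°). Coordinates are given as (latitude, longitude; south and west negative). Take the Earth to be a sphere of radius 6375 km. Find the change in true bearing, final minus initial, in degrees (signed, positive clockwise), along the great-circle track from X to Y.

-41.3°

Initial bearing θ₁ = atan2(sin Δλ cos φ₂, cos φ₁ sin φ₂ − sin φ₁ cos φ₂ cos Δλ) = 69.45°
Final bearing θ₂ = (initial bearing from the destination back to the start) + 180° = 28.18°
Δθ = θ₂ − θ₁ = -41.3°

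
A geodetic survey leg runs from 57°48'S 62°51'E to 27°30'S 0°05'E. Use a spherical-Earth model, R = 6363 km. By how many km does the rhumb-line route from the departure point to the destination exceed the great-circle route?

Great circle: cos σ = sin φ₁ sin φ₂ + cos φ₁ cos φ₂ cos Δλ,  σ = 0.9185 rad → d_gc = 5844.3 km
Rhumb line: Δψ = +0.7431, q = Δφ/Δψ = 0.7117, d_rh = R√(Δφ²+q²Δλ²) = 5994.5 km
Excess = 5994.5 − 5844.3 = 150.2 ≈ 150 km

150 km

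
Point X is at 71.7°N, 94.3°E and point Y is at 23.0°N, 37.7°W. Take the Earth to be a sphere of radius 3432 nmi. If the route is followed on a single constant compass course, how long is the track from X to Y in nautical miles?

Rhumb course C = atan2(Δλ, Δψ) with Δψ = ln[tan(π/4+φ₂/2)/tan(π/4+φ₁/2)] = -1.4133, Δλ = -2.3038 → C = 238.47°
d = R·|Δφ| / |cos C| = 3432·0.84998 / 0.52289 = 5579 nmi

5579 nmi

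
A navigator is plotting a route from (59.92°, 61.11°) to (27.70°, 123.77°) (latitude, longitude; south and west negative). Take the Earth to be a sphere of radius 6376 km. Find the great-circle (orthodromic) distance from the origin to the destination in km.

5864 km

cos σ = sin φ₁ sin φ₂ + cos φ₁ cos φ₂ cos Δλ
      = sin(59.92°)sin(27.70°) + cos(59.92°)cos(27.70°)cos(62.66°) = 0.6060
σ = 52.696° → d = Rσ = 6376·0.91971 = 5864 km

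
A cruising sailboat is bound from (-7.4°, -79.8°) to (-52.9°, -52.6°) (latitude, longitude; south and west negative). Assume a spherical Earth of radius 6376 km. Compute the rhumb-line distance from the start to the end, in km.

5646 km

Δψ = ln[tan(π/4+φ₂/2)/tan(π/4+φ₁/2)] = -0.9624;  Δφ = -0.7941 rad,  Δλ = +0.4747 rad
q = Δφ/Δψ = 0.8251
d = R·√(Δφ² + q²Δλ²) = 6376·0.88548 = 5646 km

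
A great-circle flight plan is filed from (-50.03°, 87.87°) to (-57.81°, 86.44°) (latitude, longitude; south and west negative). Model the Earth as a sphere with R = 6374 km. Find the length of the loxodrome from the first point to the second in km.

871 km

Δψ = ln[tan(π/4+φ₂/2)/tan(π/4+φ₁/2)] = -0.2314;  Δφ = -0.1358 rad,  Δλ = -0.0250 rad
q = Δφ/Δψ = 0.5868
d = R·√(Δφ² + q²Δλ²) = 6374·0.13657 = 871 km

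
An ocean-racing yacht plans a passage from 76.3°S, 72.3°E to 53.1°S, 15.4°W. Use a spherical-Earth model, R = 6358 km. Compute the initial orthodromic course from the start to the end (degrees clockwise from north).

254.5°

θ = atan2( sin Δλ·cos φ₂ ,  cos φ₁ sin φ₂ − sin φ₁ cos φ₂ cos Δλ )
  = atan2(-0.5999, -0.1660) = 254.53°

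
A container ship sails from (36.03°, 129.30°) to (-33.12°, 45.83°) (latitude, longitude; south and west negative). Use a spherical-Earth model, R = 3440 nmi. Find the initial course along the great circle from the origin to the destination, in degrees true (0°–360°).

θ = atan2( sin Δλ·cos φ₂ ,  cos φ₁ sin φ₂ − sin φ₁ cos φ₂ cos Δλ )
  = atan2(-0.8321, -0.4979) = 239.11°

239.1°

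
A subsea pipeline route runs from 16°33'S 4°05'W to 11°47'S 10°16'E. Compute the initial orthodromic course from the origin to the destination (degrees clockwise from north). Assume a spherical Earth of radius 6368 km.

73.0°

θ = atan2( sin Δλ·cos φ₂ ,  cos φ₁ sin φ₂ − sin φ₁ cos φ₂ cos Δλ )
  = atan2(+0.2426, +0.0744) = 72.95°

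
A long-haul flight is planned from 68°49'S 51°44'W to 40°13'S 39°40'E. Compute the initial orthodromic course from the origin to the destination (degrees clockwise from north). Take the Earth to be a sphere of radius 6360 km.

108.2°

N = sin Δλ·cos φ₂ = +0.7634;  D = cos φ₁ sin φ₂ − sin φ₁ cos φ₂ cos Δλ = -0.2507
initial course = atan2(N, D) = 108.18°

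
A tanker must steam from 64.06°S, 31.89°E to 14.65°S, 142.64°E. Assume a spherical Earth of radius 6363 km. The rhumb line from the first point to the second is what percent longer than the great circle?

8.9%

Great circle: σ = 1.4932 rad → d_gc = Rσ = 9501.4 km
Rhumb: Δφ = +0.8624, Δλ = +1.9330, Δψ = +1.2098, q = Δφ/Δψ = 0.7128 → d_rh = R√(Δφ²+q²Δλ²) = 10343.0 km
Excess = (10343.0 − 9501.4) / 9501.4 = 841.6 / 9501.4 = 8.86% ≈ 8.9%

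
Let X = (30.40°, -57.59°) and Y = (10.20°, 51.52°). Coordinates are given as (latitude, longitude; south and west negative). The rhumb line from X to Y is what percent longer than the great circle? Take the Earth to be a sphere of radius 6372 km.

2.8%

Great circle: σ = 1.7602 rad → d_gc = Rσ = 11216.2 km
Rhumb: Δφ = -0.3526, Δλ = +1.9043, Δψ = -0.3784, q = Δφ/Δψ = 0.9317 → d_rh = R√(Δφ²+q²Δλ²) = 11526.3 km
Excess = (11526.3 − 11216.2) / 11216.2 = 310.1 / 11216.2 = 2.76% ≈ 2.8%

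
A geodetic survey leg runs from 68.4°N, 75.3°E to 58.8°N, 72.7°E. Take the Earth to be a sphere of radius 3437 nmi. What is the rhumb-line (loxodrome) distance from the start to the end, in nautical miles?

580 nmi

Δψ = ln[tan(π/4+φ₂/2)/tan(π/4+φ₁/2)] = -0.3809;  Δφ = -0.1676 rad,  Δλ = -0.0454 rad
q = Δφ/Δψ = 0.4398
d = R·√(Δφ² + q²Δλ²) = 3437·0.16874 = 580 nmi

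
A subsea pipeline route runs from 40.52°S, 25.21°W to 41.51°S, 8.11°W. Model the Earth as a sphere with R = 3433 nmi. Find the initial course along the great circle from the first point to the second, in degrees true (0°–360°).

N = sin Δλ·cos φ₂ = +0.2202;  D = cos φ₁ sin φ₂ − sin φ₁ cos φ₂ cos Δλ = -0.0388
initial course = atan2(N, D) = 99.99°

100.0°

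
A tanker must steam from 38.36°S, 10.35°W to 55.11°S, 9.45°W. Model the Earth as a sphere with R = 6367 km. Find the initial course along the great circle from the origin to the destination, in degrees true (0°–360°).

178.2°

θ = atan2( sin Δλ·cos φ₂ ,  cos φ₁ sin φ₂ − sin φ₁ cos φ₂ cos Δλ )
  = atan2(+0.0090, -0.2882) = 178.21°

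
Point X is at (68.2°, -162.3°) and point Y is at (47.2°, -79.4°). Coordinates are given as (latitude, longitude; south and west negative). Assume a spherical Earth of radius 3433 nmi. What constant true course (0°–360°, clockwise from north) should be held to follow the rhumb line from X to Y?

116.2°

Meridional parts: M(φ₁)=+1.6473, M(φ₂)=+0.9368 → ΔM = -0.7105;  Δλ = +1.4469 rad
tan C = Δλ / ΔM = -2.0363 → C = 116.15°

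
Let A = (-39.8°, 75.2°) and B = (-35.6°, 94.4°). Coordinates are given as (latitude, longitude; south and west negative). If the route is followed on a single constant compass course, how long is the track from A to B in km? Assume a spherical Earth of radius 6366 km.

1750 km

Δψ = ln[tan(π/4+φ₂/2)/tan(π/4+φ₁/2)] = +0.0927;  Δφ = +0.0733 rad,  Δλ = +0.3351 rad
q = Δφ/Δψ = 0.7908
d = R·√(Δφ² + q²Δλ²) = 6366·0.27496 = 1750 km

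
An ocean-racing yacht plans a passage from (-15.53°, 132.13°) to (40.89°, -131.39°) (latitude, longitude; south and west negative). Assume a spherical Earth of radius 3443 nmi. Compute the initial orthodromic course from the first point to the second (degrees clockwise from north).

51.0°

θ = atan2( sin Δλ·cos φ₂ ,  cos φ₁ sin φ₂ − sin φ₁ cos φ₂ cos Δλ )
  = atan2(+0.7511, +0.6079) = 51.02°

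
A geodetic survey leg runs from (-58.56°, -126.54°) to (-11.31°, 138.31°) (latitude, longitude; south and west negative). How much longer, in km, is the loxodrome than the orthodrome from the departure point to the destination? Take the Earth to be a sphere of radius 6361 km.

Great circle: cos σ = sin φ₁ sin φ₂ + cos φ₁ cos φ₂ cos Δλ,  σ = 1.4491 rad → d_gc = 9217.6 km
Rhumb line: Δψ = +1.0691, q = Δφ/Δψ = 0.7714, d_rh = R√(Δφ²+q²Δλ²) = 9691.2 km
Excess = 9691.2 − 9217.6 = 473.6 ≈ 474 km

474 km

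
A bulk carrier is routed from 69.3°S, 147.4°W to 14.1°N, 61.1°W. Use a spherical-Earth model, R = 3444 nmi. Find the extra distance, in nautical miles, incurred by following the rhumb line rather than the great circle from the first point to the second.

Great circle: cos σ = sin φ₁ sin φ₂ + cos φ₁ cos φ₂ cos Δλ,  σ = 1.7780 rad → d_gc = 6123.6 nmi
Rhumb line: Δψ = +1.9489, q = Δφ/Δψ = 0.7469, d_rh = R√(Δφ²+q²Δλ²) = 6335.8 nmi
Excess = 6335.8 − 6123.6 = 212.2 ≈ 212 nmi

212 nmi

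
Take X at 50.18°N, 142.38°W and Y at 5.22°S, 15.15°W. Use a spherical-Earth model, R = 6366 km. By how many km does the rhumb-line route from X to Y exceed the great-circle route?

Great circle: cos σ = sin φ₁ sin φ₂ + cos φ₁ cos φ₂ cos Δλ,  σ = 2.0440 rad → d_gc = 13011.89 km
Rhumb line: Δψ = -1.1068, q = Δφ/Δψ = 0.8736, d_rh = R√(Δφ²+q²Δλ²) = 13798.43 km
Excess = 13798.43 − 13011.89 = 786.54 ≈ 787 km

787 km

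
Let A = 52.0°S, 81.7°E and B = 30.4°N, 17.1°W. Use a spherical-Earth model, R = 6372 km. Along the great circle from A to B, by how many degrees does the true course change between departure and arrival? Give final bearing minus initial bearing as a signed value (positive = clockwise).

Initial bearing θ₁ = atan2(sin Δλ cos φ₂, cos φ₁ sin φ₂ − sin φ₁ cos φ₂ cos Δλ) = 283.69°
Final bearing θ₂ = (initial bearing from the destination back to the start) + 180° = 316.09°
Δθ = θ₂ − θ₁ = +32.4°

+32.4°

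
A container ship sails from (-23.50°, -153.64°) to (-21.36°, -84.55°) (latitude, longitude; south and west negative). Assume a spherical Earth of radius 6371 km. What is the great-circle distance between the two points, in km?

Haversine: a = sin²(Δφ/2)+cos φ₁ cos φ₂ sin²(Δλ/2) = 0.27497;  σ = 2·atan2(√a,√(1−a))
σ = 63.253° → d = Rσ = 6371·1.10397 = 7033 km

7033 km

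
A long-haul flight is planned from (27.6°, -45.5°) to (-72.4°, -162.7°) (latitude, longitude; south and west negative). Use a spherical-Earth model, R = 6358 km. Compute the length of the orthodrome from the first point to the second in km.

13798 km

cos σ = sin φ₁ sin φ₂ + cos φ₁ cos φ₂ cos Δλ
      = sin(27.60°)sin(-72.40°) + cos(27.60°)cos(-72.40°)cos(-117.20°) = -0.5641
σ = 124.339° → d = Rσ = 6358·2.17013 = 13798 km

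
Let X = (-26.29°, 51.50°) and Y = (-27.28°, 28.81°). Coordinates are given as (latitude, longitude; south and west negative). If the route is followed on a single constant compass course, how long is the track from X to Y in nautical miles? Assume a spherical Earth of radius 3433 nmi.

Δψ = ln[tan(π/4+φ₂/2)/tan(π/4+φ₁/2)] = -0.0194;  Δφ = -0.0173 rad,  Δλ = -0.3960 rad
q = Δφ/Δψ = 0.8927
d = R·√(Δφ² + q²Δλ²) = 3433·0.35394 = 1215 nmi

1215 nmi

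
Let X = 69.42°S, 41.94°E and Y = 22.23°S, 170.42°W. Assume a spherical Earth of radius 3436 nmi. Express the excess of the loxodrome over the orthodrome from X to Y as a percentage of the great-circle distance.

Great circle: σ = 1.4914 rad → d_gc = Rσ = 5124.4 nmi
Rhumb: Δφ = +0.8236, Δλ = +2.5768, Δψ = +1.3081, q = Δφ/Δψ = 0.6296 → d_rh = R√(Δφ²+q²Δλ²) = 6251.8 nmi
Excess = (6251.8 − 5124.4) / 5124.4 = 1127.4 / 5124.4 = 22.00% ≈ 22.0%

22.0%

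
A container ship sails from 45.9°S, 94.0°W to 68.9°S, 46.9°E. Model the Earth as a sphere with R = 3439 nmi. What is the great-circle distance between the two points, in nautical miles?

3698 nmi

Haversine: a = sin²(Δφ/2)+cos φ₁ cos φ₂ sin²(Δλ/2) = 0.26222;  σ = 2·atan2(√a,√(1−a))
σ = 61.604° → d = Rσ = 3439·1.07520 = 3698 nmi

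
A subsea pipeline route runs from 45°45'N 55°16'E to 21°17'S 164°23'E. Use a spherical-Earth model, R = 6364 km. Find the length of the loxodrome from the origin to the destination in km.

Rhumb course C = atan2(Δλ, Δψ) with Δψ = ln[tan(π/4+φ₂/2)/tan(π/4+φ₁/2)] = -1.2803, Δλ = +1.9044 → C = 123.91°
d = R·|Δφ| / |cos C| = 6364·1.16995 / 0.55792 = 13345 km

13345 km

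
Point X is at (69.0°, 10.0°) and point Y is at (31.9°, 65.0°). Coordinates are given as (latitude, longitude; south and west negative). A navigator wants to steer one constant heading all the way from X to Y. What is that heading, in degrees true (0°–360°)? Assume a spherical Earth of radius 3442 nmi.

138.8°

Meridional parts: M(φ₁)=+1.6856, M(φ₂)=+0.5880 → ΔM = -1.0976;  Δλ = +0.9599 rad
tan C = Δλ / ΔM = -0.8746 → C = 138.83°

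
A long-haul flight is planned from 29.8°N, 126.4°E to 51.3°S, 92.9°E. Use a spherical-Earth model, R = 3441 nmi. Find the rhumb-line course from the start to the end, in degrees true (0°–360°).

200.2°

Δψ = ln[tan(π/4+φ₂/2)/tan(π/4+φ₁/2)] = -1.5918
Δλ = -0.5847 rad (taken the short way round)
course = atan2(Δλ, Δψ) = 200.17°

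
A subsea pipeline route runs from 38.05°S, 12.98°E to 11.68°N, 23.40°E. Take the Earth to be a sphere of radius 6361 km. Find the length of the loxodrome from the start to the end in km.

5627 km

Δψ = ln[tan(π/4+φ₂/2)/tan(π/4+φ₁/2)] = +0.9244;  Δφ = +0.8680 rad,  Δλ = +0.1819 rad
q = Δφ/Δψ = 0.9390
d = R·√(Δφ² + q²Δλ²) = 6361·0.88459 = 5627 km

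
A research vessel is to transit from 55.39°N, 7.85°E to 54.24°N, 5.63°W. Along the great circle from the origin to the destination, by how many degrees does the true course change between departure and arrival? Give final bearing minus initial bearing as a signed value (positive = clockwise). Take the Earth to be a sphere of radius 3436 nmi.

At departure: θ₁ = atan2(sin Δλ cos φ₂, cos φ₁ sin φ₂ − sin φ₁ cos φ₂ cos Δλ) = 267.13°
At arrival: θ₂ = atan2(sin Δλ cos φ₁, −cos φ₂ sin φ₁ + sin φ₂ cos φ₁ cos Δλ) = 256.10°
Δθ = θ₂ − θ₁ = -11.0°

-11.0°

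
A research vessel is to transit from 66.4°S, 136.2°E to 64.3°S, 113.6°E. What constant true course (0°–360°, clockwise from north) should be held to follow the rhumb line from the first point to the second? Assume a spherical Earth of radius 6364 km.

Δψ = ln[tan(π/4+φ₂/2)/tan(π/4+φ₁/2)] = +0.0879
Δλ = -0.3944 rad (taken the short way round)
course = atan2(Δλ, Δψ) = 282.57°

282.6°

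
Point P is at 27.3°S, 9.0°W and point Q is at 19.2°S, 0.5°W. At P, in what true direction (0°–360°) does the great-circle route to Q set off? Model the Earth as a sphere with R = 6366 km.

N = sin Δλ·cos φ₂ = +0.1396;  D = cos φ₁ sin φ₂ − sin φ₁ cos φ₂ cos Δλ = +0.1361
initial course = atan2(N, D) = 45.72°

45.7°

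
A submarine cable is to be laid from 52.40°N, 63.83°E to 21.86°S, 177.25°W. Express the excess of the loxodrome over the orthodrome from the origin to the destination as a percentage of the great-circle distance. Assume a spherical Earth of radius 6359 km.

Great circle: σ = 2.1759 rad → d_gc = Rσ = 13836.5 km
Rhumb: Δφ = -1.2961, Δλ = +2.0755, Δψ = -1.4687, q = Δφ/Δψ = 0.8825 → d_rh = R√(Δφ²+q²Δλ²) = 14268.3 km
Excess = (14268.3 − 13836.5) / 13836.5 = 431.8 / 13836.5 = 3.12% ≈ 3.1%

3.1%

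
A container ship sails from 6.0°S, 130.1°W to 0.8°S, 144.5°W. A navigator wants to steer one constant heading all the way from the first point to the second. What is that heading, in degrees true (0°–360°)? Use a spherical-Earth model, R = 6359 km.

289.9°

Meridional parts: M(φ₁)=-0.1049, M(φ₂)=-0.0140 → ΔM = +0.0909;  Δλ = -0.2513 rad
tan C = Δλ / ΔM = -2.7634 → C = 289.89°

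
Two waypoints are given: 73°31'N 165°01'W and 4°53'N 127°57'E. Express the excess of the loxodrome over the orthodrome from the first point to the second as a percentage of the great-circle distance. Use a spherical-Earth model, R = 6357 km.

Great circle: σ = 1.3777 rad → d_gc = Rσ = 8757.8 km
Rhumb: Δφ = -1.1979, Δλ = -1.1700, Δψ = -1.8468, q = Δφ/Δψ = 0.6486 → d_rh = R√(Δφ²+q²Δλ²) = 9014.4 km
Excess = (9014.4 − 8757.8) / 8757.8 = 256.6 / 8757.8 = 2.93% ≈ 2.9%

2.9%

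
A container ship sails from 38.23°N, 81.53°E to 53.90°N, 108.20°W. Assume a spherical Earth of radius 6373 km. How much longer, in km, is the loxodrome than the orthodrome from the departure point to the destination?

Great circle: cos σ = sin φ₁ sin φ₂ + cos φ₁ cos φ₂ cos Δλ,  σ = 1.5270 rad → d_gc = 9731.3 km
Rhumb line: Δψ = +0.3981, q = Δφ/Δψ = 0.6870, d_rh = R√(Δφ²+q²Δλ²) = 13126.6 km
Excess = 13126.6 − 9731.3 = 3395.3 ≈ 3395 km

3395 km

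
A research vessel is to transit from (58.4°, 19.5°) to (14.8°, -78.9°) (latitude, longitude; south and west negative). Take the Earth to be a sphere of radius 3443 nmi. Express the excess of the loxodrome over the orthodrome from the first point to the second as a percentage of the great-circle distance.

5.9%

Great circle: σ = 1.4267 rad → d_gc = Rσ = 4912.2 nmi
Rhumb: Δφ = -0.7610, Δλ = -1.7174, Δψ = -1.0012, q = Δφ/Δψ = 0.7601 → d_rh = R√(Δφ²+q²Δλ²) = 5202.2 nmi
Excess = (5202.2 − 4912.2) / 4912.2 = 290.0 / 4912.2 = 5.90% ≈ 5.9%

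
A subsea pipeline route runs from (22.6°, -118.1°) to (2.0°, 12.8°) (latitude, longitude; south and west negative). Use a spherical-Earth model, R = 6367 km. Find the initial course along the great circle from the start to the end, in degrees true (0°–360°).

69.4°

N = sin Δλ·cos φ₂ = +0.7554;  D = cos φ₁ sin φ₂ − sin φ₁ cos φ₂ cos Δλ = +0.2837
initial course = atan2(N, D) = 69.42°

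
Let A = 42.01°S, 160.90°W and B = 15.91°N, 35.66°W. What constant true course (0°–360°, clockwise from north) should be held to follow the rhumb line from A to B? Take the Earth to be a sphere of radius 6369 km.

Δψ = ln[tan(π/4+φ₂/2)/tan(π/4+φ₁/2)] = +1.0907
Δλ = +2.1859 rad (taken the short way round)
course = atan2(Δλ, Δψ) = 63.48°

63.5°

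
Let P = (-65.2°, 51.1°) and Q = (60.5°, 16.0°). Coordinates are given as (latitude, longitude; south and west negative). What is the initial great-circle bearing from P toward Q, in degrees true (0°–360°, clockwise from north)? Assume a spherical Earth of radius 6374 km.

θ = atan2( sin Δλ·cos φ₂ ,  cos φ₁ sin φ₂ − sin φ₁ cos φ₂ cos Δλ )
  = atan2(-0.2831, +0.7308) = 338.82°

338.8°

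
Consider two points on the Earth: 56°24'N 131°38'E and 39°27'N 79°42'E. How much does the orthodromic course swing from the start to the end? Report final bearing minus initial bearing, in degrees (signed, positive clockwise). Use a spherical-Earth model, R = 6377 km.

-40.2°

Initial bearing θ₁ = atan2(sin Δλ cos φ₂, cos φ₁ sin φ₂ − sin φ₁ cos φ₂ cos Δλ) = 265.77°
Final bearing θ₂ = (initial bearing from the destination back to the start) + 180° = 225.62°
Δθ = θ₂ − θ₁ = -40.2°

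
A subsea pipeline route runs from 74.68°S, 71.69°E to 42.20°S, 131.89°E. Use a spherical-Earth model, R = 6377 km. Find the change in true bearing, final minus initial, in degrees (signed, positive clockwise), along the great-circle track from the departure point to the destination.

-54.4°

Initial bearing θ₁ = atan2(sin Δλ cos φ₂, cos φ₁ sin φ₂ − sin φ₁ cos φ₂ cos Δλ) = 74.56°
Final bearing θ₂ = (initial bearing from the destination back to the start) + 180° = 20.11°
Δθ = θ₂ − θ₁ = -54.4°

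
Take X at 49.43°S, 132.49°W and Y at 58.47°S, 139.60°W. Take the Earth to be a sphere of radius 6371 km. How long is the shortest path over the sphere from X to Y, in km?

1106 km

cos σ = sin φ₁ sin φ₂ + cos φ₁ cos φ₂ cos Δλ
      = sin(-49.43°)sin(-58.47°) + cos(-49.43°)cos(-58.47°)cos(-7.11°) = 0.9850
σ = 9.948° → d = Rσ = 6371·0.17363 = 1106 km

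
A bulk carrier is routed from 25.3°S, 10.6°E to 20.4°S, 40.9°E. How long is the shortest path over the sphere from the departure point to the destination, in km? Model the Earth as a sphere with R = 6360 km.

cos σ = sin φ₁ sin φ₂ + cos φ₁ cos φ₂ cos Δλ
      = sin(-25.30°)sin(-20.40°) + cos(-25.30°)cos(-20.40°)cos(30.30°) = 0.8806
σ = 28.286° → d = Rσ = 6360·0.49369 = 3140 km

3140 km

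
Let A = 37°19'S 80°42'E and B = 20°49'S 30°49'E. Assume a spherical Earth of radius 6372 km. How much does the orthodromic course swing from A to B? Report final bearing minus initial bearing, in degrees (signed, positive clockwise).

At departure: θ₁ = atan2(sin Δλ cos φ₂, cos φ₁ sin φ₂ − sin φ₁ cos φ₂ cos Δλ) = 276.58°
At arrival: θ₂ = atan2(sin Δλ cos φ₁, −cos φ₂ sin φ₁ + sin φ₂ cos φ₁ cos Δλ) = 302.30°
Δθ = θ₂ − θ₁ = +25.7°

+25.7°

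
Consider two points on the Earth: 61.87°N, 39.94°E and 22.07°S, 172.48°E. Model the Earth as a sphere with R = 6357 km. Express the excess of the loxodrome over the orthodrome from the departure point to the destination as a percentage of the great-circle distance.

Great circle: σ = 2.2482 rad → d_gc = Rσ = 14291.8 km
Rhumb: Δφ = -1.4650, Δλ = +2.3133, Δψ = -1.7793, q = Δφ/Δψ = 0.8234 → d_rh = R√(Δφ²+q²Δλ²) = 15275.7 km
Excess = (15275.7 − 14291.8) / 14291.8 = 983.9 / 14291.8 = 6.88% ≈ 6.9%

6.9%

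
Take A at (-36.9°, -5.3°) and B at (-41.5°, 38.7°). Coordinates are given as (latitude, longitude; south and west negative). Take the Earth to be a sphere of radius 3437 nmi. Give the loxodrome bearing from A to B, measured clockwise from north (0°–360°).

97.7°

Δψ = ln[tan(π/4+φ₂/2)/tan(π/4+φ₁/2)] = -0.1037
Δλ = +0.7679 rad (taken the short way round)
course = atan2(Δλ, Δψ) = 97.69°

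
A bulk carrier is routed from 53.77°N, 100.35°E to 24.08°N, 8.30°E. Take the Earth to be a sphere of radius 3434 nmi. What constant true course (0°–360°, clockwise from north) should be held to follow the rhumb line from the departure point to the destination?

246.9°

Δψ = ln[tan(π/4+φ₂/2)/tan(π/4+φ₁/2)] = -0.6841
Δλ = -1.6066 rad (taken the short way round)
course = atan2(Δλ, Δψ) = 246.93°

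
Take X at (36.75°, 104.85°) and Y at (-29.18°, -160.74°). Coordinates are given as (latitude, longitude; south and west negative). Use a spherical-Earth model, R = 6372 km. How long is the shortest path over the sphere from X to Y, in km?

12257 km

cos σ = sin φ₁ sin φ₂ + cos φ₁ cos φ₂ cos Δλ
      = sin(36.75°)sin(-29.18°) + cos(36.75°)cos(-29.18°)cos(94.41°) = -0.3455
σ = 110.213° → d = Rσ = 6372·1.92358 = 12257 km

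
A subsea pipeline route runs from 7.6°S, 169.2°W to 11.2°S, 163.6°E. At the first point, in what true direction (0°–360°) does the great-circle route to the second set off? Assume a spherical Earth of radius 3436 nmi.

260.2°

θ = atan2( sin Δλ·cos φ₂ ,  cos φ₁ sin φ₂ − sin φ₁ cos φ₂ cos Δλ )
  = atan2(-0.4484, -0.0771) = 260.24°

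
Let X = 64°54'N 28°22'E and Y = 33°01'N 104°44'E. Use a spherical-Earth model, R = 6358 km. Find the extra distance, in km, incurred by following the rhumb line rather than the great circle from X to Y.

Great circle: cos σ = sin φ₁ sin φ₂ + cos φ₁ cos φ₂ cos Δλ,  σ = 0.9554 rad → d_gc = 6074.5 km
Rhumb line: Δψ = -0.8913, q = Δφ/Δψ = 0.6244, d_rh = R√(Δφ²+q²Δλ²) = 6364.9 km
Excess = 6364.9 − 6074.5 = 290.4 ≈ 290 km

290 km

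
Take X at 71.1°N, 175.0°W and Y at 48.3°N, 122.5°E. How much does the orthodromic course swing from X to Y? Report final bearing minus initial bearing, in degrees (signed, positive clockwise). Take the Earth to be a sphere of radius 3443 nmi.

Initial bearing θ₁ = atan2(sin Δλ cos φ₂, cos φ₁ sin φ₂ − sin φ₁ cos φ₂ cos Δλ) = 265.28°
Final bearing θ₂ = (initial bearing from the destination back to the start) + 180° = 209.03°
Δθ = θ₂ − θ₁ = -56.2°

-56.2°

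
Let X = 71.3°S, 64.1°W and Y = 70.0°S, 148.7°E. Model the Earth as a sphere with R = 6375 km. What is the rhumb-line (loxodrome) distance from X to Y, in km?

5427 km

Δψ = ln[tan(π/4+φ₂/2)/tan(π/4+φ₁/2)] = +0.0685;  Δφ = +0.0227 rad,  Δλ = -2.5691 rad
q = Δφ/Δψ = 0.3312
d = R·√(Δφ² + q²Δλ²) = 6375·0.85124 = 5427 km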